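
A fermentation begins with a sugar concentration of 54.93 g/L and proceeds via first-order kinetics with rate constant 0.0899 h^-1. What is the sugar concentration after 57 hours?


S = S0 * exp(-k * t)
S = 54.93 * exp(-0.0899 * 57)
S = 0.3269 g/L

0.3269 g/L


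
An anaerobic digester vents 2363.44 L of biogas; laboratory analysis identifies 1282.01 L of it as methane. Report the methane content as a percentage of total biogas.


CH4% = V_CH4 / V_total * 100
= 1282.01 / 2363.44 * 100
= 54.2434%

54.2434%


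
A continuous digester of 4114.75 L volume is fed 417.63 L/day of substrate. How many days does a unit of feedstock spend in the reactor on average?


HRT = V / Q
= 4114.75 / 417.63
= 9.8526 days

9.8526 days


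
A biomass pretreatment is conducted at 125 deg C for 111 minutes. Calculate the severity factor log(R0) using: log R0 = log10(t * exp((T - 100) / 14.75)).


logR0 = log10(t * exp((T - 100) / 14.75))
= log10(111 * exp((125 - 100) / 14.75))
= 2.7814

2.7814


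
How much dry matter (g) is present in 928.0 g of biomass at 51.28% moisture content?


Wd = Ww * (1 - MC/100)
= 928.0 * (1 - 51.28/100)
= 452.1216 g

452.1216 g


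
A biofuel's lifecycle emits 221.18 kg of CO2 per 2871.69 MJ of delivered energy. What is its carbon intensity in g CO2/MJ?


CI = CO2 * 1000 / E
= 221.18 * 1000 / 2871.69
= 77.0208 g CO2/MJ

77.0208 g CO2/MJ


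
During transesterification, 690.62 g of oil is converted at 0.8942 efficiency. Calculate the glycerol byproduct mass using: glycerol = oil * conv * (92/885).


glycerol = oil * conv * (92/885)
= 690.62 * 0.8942 * 92 / 885
= 64.1975 g

64.1975 g


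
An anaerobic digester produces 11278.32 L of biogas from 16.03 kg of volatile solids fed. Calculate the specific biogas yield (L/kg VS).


Y = V / VS
= 11278.32 / 16.03
= 703.5758 L/kg VS

703.5758 L/kg VS


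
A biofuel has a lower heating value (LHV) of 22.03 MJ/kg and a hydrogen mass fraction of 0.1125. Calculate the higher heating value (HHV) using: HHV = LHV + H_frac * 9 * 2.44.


HHV = LHV + H_frac * 9 * 2.44
= 22.03 + 0.1125 * 9 * 2.44
= 24.5005 MJ/kg

24.5005 MJ/kg


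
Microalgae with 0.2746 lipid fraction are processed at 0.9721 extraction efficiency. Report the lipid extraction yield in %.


Y = lipid_content * extraction_eff * 100
= 0.2746 * 0.9721 * 100
= 26.6939%

26.6939%


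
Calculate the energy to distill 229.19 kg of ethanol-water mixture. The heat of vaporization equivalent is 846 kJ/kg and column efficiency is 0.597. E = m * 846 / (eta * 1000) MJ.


E = m * 846 / (eta * 1000)
= 229.19 * 846 / (0.597 * 1000)
= 324.7818 MJ

324.7818 MJ


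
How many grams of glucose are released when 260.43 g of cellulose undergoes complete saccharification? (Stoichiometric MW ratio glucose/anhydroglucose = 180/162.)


glucose = cellulose * 180/162
= 260.43 * 180/162
= 289.3667 g

289.3667 g


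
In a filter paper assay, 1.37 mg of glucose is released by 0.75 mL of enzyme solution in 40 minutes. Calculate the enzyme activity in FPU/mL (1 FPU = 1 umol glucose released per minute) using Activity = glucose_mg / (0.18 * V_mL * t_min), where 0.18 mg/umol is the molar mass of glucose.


Activity = glucose_mg / (0.18 mg/umol * V_mL * t_min)
= 1.37 / (0.18 * 0.75 * 40)
= 0.2537 FPU/mL

0.2537 FPU/mL


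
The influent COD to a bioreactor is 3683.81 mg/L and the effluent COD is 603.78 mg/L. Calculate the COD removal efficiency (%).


eta = (COD_in - COD_out) / COD_in * 100
= (3683.81 - 603.78) / 3683.81 * 100
= 83.6099%

83.6099%


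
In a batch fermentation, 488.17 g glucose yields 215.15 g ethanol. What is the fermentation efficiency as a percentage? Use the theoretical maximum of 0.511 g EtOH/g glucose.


Fermentation efficiency = (actual / (0.511 * glucose)) * 100
= (215.15 / (0.511 * 488.17)) * 100
= 86.2481%

86.2481%


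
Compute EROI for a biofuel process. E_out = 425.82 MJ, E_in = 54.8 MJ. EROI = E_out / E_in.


EROI = E_out / E_in
= 425.82 / 54.8
= 7.7704

7.7704


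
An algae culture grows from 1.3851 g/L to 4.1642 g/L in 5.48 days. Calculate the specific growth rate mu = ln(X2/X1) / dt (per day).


mu = ln(X2/X1) / dt
= ln(4.1642/1.3851) / 5.48
= 0.2009 per day

0.2009 per day


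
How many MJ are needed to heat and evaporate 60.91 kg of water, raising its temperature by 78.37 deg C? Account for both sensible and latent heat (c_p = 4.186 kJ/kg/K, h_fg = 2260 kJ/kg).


E = m_water * (4.186 * dT + 2260) / 1000
= 60.91 * (4.186 * 78.37 + 2260) / 1000
= 157.6385 MJ

157.6385 MJ


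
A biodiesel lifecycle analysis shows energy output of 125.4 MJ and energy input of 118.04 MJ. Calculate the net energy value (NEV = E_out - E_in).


NEV = E_out - E_in
= 125.4 - 118.04
= 7.3600 MJ

7.3600 MJ


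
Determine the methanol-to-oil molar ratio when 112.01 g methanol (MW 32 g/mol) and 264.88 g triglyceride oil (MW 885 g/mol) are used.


Molar ratio = n_MeOH / n_oil = (MeOH/32) / (oil/885) = (MeOH * 885) / (32 * oil)
= (112.01 * 885) / (32 * 264.88)
= 11.6950

11.6950


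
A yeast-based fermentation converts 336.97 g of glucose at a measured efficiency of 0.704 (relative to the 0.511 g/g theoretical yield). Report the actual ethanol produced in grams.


Actual ethanol: m = 0.511 * 336.97 * 0.704
m = 121.2229 g

121.2229 g


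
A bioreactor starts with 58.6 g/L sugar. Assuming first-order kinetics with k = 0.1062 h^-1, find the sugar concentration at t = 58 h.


S = S0 * exp(-k * t)
S = 58.6 * exp(-0.1062 * 58)
S = 0.1238 g/L

0.1238 g/L


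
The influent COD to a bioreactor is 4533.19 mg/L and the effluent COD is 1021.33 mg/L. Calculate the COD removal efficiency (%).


eta = (COD_in - COD_out) / COD_in * 100
= (4533.19 - 1021.33) / 4533.19 * 100
= 77.4699%

77.4699%


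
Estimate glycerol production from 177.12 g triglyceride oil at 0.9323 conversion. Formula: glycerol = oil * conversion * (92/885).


glycerol = oil * conv * (92/885)
= 177.12 * 0.9323 * 92 / 885
= 17.1660 g

17.1660 g


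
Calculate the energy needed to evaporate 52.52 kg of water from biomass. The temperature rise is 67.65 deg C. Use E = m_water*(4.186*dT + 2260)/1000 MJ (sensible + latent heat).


E = m_water * (4.186 * dT + 2260) / 1000
= 52.52 * (4.186 * 67.65 + 2260) / 1000
= 133.5680 MJ

133.5680 MJ


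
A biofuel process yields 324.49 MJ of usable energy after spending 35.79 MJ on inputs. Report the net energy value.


NEV = E_out - E_in
= 324.49 - 35.79
= 288.7000 MJ

288.7000 MJ


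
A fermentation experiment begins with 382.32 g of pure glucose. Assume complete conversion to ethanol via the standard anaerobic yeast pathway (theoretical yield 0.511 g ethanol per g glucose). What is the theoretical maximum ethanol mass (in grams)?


Theoretical ethanol yield: m_EtOH = 0.511 * m_glucose
m_EtOH = 0.511 * 382.32 = 195.3655 g

195.3655 g


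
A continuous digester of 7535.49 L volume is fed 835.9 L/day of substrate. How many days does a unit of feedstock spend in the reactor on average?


HRT = V / Q
= 7535.49 / 835.9
= 9.0148 days

9.0148 days


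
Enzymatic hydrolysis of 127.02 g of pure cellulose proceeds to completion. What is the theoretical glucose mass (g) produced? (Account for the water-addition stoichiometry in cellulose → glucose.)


glucose = cellulose * 180/162
= 127.02 * 180/162
= 141.1333 g

141.1333 g


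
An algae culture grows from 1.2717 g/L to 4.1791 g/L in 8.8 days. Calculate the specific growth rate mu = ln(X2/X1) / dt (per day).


mu = ln(X2/X1) / dt
= ln(4.1791/1.2717) / 8.8
= 0.1352 per day

0.1352 per day


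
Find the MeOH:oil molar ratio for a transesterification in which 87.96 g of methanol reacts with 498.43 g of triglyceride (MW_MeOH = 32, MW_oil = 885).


Molar ratio = n_MeOH / n_oil = (MeOH/32) / (oil/885) = (MeOH * 885) / (32 * oil)
= (87.96 * 885) / (32 * 498.43)
= 4.8806

4.8806


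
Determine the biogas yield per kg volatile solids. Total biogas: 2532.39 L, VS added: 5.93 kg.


Y = V / VS
= 2532.39 / 5.93
= 427.0472 L/kg VS

427.0472 L/kg VS


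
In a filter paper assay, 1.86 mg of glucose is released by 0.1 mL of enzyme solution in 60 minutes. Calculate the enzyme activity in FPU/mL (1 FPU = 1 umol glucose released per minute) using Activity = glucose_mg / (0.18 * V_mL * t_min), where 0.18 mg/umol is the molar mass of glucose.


Activity = glucose_mg / (0.18 mg/umol * V_mL * t_min)
= 1.86 / (0.18 * 0.1 * 60)
= 1.7222 FPU/mL

1.7222 FPU/mL


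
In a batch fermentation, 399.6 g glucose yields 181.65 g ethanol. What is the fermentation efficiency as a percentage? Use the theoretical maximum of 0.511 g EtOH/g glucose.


Fermentation efficiency = (actual / (0.511 * glucose)) * 100
= (181.65 / (0.511 * 399.6)) * 100
= 88.9588%

88.9588%


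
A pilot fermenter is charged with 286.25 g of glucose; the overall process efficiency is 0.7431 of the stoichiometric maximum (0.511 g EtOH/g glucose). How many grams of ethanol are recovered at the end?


Actual ethanol: m = 0.511 * 286.25 * 0.7431
m = 108.6960 g

108.6960 g


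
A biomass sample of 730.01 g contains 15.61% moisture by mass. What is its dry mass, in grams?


Wd = Ww * (1 - MC/100)
= 730.01 * (1 - 15.61/100)
= 616.0554 g

616.0554 g


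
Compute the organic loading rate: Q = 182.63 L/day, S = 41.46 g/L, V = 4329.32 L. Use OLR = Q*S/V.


OLR = Q * S / V
= 182.63 * 41.46 / 4329.32
= 1.7490 g/L/day

1.7490 g/L/day


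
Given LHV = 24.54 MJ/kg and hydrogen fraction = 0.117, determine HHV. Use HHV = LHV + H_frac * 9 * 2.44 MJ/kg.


HHV = LHV + H_frac * 9 * 2.44
= 24.54 + 0.117 * 9 * 2.44
= 27.1093 MJ/kg

27.1093 MJ/kg


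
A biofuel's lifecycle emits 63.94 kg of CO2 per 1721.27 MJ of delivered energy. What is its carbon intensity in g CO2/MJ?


CI = CO2 * 1000 / E
= 63.94 * 1000 / 1721.27
= 37.1470 g CO2/MJ

37.1470 g CO2/MJ


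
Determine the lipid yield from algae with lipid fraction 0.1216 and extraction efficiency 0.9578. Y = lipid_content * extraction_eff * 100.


Y = lipid_content * extraction_eff * 100
= 0.1216 * 0.9578 * 100
= 11.6468%

11.6468%


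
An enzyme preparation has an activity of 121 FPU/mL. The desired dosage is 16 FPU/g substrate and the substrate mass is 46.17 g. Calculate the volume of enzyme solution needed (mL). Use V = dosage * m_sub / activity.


V = dosage * m_sub / activity
V = 16 * 46.17 / 121
V = 6.1051 mL

6.1051 mL


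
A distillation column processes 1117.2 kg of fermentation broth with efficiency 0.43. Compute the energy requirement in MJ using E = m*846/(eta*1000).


E = m * 846 / (eta * 1000)
= 1117.2 * 846 / (0.43 * 1000)
= 2198.0260 MJ

2198.0260 MJ


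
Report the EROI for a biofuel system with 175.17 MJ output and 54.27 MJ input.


EROI = E_out / E_in
= 175.17 / 54.27
= 3.2278

3.2278


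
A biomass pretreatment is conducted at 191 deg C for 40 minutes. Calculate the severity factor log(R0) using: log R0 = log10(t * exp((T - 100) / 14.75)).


logR0 = log10(t * exp((T - 100) / 14.75))
= log10(40 * exp((191 - 100) / 14.75))
= 4.2814

4.2814


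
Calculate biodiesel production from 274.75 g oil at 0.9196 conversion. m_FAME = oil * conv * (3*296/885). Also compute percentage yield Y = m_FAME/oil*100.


m_FAME = oil * conv * (3 * 296 / 885) = oil * conv * (888/885)
= 274.75 * 0.9196 * 888 / 885
= 253.5166 g
Y = m_FAME / oil * 100 = conv * (888/885) * 100
= 0.9196 * 888 / 885 * 100
= 92.27%

253.5166 g FAME; Y = 92.27%


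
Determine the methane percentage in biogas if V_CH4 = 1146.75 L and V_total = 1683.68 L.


CH4% = V_CH4 / V_total * 100
= 1146.75 / 1683.68 * 100
= 68.1097%

68.1097%


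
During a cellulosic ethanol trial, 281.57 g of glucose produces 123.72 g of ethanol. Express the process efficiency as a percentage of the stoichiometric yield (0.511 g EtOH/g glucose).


Fermentation efficiency = (actual / (0.511 * glucose)) * 100
= (123.72 / (0.511 * 281.57)) * 100
= 85.9870%

85.9870%


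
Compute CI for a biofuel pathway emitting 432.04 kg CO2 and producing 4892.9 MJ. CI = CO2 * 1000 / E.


CI = CO2 * 1000 / E
= 432.04 * 1000 / 4892.9
= 88.2994 g CO2/MJ

88.2994 g CO2/MJ


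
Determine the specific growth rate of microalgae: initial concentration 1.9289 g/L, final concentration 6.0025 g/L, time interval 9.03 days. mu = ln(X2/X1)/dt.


mu = ln(X2/X1) / dt
= ln(6.0025/1.9289) / 9.03
= 0.1257 per day

0.1257 per day


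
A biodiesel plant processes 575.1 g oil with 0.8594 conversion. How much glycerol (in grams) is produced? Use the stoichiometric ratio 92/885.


glycerol = oil * conv * (92/885)
= 575.1 * 0.8594 * 92 / 885
= 51.3787 g

51.3787 g


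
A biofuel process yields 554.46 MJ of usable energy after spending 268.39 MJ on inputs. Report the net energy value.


NEV = E_out - E_in
= 554.46 - 268.39
= 286.0700 MJ

286.0700 MJ


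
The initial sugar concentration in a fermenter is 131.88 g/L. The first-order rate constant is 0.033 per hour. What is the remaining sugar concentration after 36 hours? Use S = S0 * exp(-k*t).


S = S0 * exp(-k * t)
S = 131.88 * exp(-0.033 * 36)
S = 40.2010 g/L

40.2010 g/L


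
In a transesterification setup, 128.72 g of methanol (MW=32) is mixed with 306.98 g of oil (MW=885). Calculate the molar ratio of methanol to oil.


Molar ratio = n_MeOH / n_oil = (MeOH/32) / (oil/885) = (MeOH * 885) / (32 * oil)
= (128.72 * 885) / (32 * 306.98)
= 11.5966

11.5966


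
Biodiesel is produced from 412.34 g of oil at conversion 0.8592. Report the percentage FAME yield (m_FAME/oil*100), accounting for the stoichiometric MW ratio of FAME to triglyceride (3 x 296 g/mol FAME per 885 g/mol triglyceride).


m_FAME = oil * conv * (3 * 296 / 885) = oil * conv * (888/885)
= 412.34 * 0.8592 * 888 / 885
= 355.4835 g
Y = m_FAME / oil * 100 = conv * (888/885) * 100
= 0.8592 * 888 / 885 * 100
= 86.21%

86.21%


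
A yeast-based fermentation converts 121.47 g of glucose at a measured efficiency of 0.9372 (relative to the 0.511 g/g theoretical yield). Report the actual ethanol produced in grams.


Actual ethanol: m = 0.511 * 121.47 * 0.9372
m = 58.1731 g

58.1731 g


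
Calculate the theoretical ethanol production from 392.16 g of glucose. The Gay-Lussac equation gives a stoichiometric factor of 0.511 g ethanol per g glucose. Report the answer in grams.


Theoretical ethanol yield: m_EtOH = 0.511 * m_glucose
m_EtOH = 0.511 * 392.16 = 200.3938 g

200.3938 g


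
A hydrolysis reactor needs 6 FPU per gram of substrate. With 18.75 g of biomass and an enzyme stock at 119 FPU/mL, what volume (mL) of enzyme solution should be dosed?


V = dosage * m_sub / activity
V = 6 * 18.75 / 119
V = 0.9454 mL

0.9454 mL


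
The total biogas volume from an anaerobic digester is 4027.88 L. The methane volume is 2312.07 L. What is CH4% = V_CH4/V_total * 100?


CH4% = V_CH4 / V_total * 100
= 2312.07 / 4027.88 * 100
= 57.4017%

57.4017%


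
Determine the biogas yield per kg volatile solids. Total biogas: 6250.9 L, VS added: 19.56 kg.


Y = V / VS
= 6250.9 / 19.56
= 319.5757 L/kg VS

319.5757 L/kg VS


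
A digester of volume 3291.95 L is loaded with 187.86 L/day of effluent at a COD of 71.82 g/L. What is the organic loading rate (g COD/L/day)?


OLR = Q * S / V
= 187.86 * 71.82 / 3291.95
= 4.0985 g/L/day

4.0985 g/L/day


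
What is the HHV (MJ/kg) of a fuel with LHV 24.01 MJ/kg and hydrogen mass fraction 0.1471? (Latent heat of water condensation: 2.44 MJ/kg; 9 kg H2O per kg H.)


HHV = LHV + H_frac * 9 * 2.44
= 24.01 + 0.1471 * 9 * 2.44
= 27.2403 MJ/kg

27.2403 MJ/kg


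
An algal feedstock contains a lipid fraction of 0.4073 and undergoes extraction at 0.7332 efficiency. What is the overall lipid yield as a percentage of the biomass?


Y = lipid_content * extraction_eff * 100
= 0.4073 * 0.7332 * 100
= 29.8632%

29.8632%


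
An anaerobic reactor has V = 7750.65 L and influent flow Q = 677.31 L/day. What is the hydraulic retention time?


HRT = V / Q
= 7750.65 / 677.31
= 11.4433 days

11.4433 days


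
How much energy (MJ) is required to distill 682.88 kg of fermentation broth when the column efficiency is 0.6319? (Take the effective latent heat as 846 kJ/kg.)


E = m * 846 / (eta * 1000)
= 682.88 * 846 / (0.6319 * 1000)
= 914.2530 MJ

914.2530 MJ


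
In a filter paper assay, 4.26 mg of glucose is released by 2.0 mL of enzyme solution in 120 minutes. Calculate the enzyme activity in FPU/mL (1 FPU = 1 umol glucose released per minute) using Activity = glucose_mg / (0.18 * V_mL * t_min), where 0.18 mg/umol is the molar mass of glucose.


Activity = glucose_mg / (0.18 mg/umol * V_mL * t_min)
= 4.26 / (0.18 * 2.0 * 120)
= 0.0986 FPU/mL

0.0986 FPU/mL


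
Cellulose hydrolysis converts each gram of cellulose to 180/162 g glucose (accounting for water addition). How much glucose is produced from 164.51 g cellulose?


glucose = cellulose * 180/162
= 164.51 * 180/162
= 182.7889 g

182.7889 g


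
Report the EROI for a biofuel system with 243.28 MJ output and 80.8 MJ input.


EROI = E_out / E_in
= 243.28 / 80.8
= 3.0109

3.0109


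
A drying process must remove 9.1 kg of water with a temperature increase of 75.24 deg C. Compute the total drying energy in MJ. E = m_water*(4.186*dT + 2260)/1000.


E = m_water * (4.186 * dT + 2260) / 1000
= 9.1 * (4.186 * 75.24 + 2260) / 1000
= 23.4321 MJ

23.4321 MJ


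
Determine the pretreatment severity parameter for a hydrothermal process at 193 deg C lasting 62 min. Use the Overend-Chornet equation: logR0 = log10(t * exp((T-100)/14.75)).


logR0 = log10(t * exp((T - 100) / 14.75))
= log10(62 * exp((193 - 100) / 14.75))
= 4.5307

4.5307


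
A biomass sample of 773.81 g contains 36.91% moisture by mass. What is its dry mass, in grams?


Wd = Ww * (1 - MC/100)
= 773.81 * (1 - 36.91/100)
= 488.1967 g

488.1967 g


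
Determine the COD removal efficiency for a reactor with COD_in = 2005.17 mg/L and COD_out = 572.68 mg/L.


eta = (COD_in - COD_out) / COD_in * 100
= (2005.17 - 572.68) / 2005.17 * 100
= 71.4398%

71.4398%


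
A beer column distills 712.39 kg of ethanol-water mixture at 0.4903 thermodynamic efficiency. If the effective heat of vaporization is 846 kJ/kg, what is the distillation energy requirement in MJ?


E = m * 846 / (eta * 1000)
= 712.39 * 846 / (0.4903 * 1000)
= 1229.2106 MJ

1229.2106 MJ


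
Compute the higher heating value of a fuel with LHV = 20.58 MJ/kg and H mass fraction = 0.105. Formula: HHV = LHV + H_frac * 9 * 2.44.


HHV = LHV + H_frac * 9 * 2.44
= 20.58 + 0.105 * 9 * 2.44
= 22.8858 MJ/kg

22.8858 MJ/kg


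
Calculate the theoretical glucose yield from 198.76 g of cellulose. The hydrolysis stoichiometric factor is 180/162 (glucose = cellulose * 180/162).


glucose = cellulose * 180/162
= 198.76 * 180/162
= 220.8444 g

220.8444 g


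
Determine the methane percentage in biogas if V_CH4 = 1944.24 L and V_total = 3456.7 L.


CH4% = V_CH4 / V_total * 100
= 1944.24 / 3456.7 * 100
= 56.2456%

56.2456%


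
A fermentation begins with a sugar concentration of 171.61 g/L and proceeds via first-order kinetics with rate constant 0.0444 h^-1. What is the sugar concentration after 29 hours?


S = S0 * exp(-k * t)
S = 171.61 * exp(-0.0444 * 29)
S = 47.3527 g/L

47.3527 g/L


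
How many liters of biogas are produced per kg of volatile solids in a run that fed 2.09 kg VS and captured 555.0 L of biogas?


Y = V / VS
= 555.0 / 2.09
= 265.5502 L/kg VS

265.5502 L/kg VS


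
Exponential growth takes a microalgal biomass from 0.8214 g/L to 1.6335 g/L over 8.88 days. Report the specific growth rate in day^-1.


mu = ln(X2/X1) / dt
= ln(1.6335/0.8214) / 8.88
= 0.0774 per day

0.0774 per day


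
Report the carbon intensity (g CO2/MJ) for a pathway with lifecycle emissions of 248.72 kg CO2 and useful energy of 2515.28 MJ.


CI = CO2 * 1000 / E
= 248.72 * 1000 / 2515.28
= 98.8836 g CO2/MJ

98.8836 g CO2/MJ


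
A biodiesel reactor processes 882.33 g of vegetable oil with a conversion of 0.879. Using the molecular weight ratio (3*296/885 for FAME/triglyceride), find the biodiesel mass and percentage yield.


m_FAME = oil * conv * (3 * 296 / 885) = oil * conv * (888/885)
= 882.33 * 0.879 * 888 / 885
= 778.1971 g
Y = m_FAME / oil * 100 = conv * (888/885) * 100
= 0.879 * 888 / 885 * 100
= 88.20%

778.1971 g FAME; Y = 88.20%


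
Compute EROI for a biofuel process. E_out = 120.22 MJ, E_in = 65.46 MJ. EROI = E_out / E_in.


EROI = E_out / E_in
= 120.22 / 65.46
= 1.8365

1.8365


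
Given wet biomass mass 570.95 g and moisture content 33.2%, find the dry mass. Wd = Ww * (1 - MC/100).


Wd = Ww * (1 - MC/100)
= 570.95 * (1 - 33.2/100)
= 381.3946 g

381.3946 g


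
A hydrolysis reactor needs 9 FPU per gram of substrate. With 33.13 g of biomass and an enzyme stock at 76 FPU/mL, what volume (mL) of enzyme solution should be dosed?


V = dosage * m_sub / activity
V = 9 * 33.13 / 76
V = 3.9233 mL

3.9233 mL


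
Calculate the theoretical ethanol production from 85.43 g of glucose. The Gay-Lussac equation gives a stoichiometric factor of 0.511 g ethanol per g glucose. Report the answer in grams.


Theoretical ethanol yield: m_EtOH = 0.511 * m_glucose
m_EtOH = 0.511 * 85.43 = 43.6547 g

43.6547 g


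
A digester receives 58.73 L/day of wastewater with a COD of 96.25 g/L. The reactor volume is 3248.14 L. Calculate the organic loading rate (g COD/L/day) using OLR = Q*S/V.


OLR = Q * S / V
= 58.73 * 96.25 / 3248.14
= 1.7403 g/L/day

1.7403 g/L/day


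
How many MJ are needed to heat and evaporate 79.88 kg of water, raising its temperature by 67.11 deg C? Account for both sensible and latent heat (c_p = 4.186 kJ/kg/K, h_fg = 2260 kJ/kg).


E = m_water * (4.186 * dT + 2260) / 1000
= 79.88 * (4.186 * 67.11 + 2260) / 1000
= 202.9689 MJ

202.9689 MJ


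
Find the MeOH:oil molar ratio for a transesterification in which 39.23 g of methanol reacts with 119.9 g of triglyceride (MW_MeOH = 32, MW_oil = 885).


Molar ratio = n_MeOH / n_oil = (MeOH/32) / (oil/885) = (MeOH * 885) / (32 * oil)
= (39.23 * 885) / (32 * 119.9)
= 9.0488

9.0488


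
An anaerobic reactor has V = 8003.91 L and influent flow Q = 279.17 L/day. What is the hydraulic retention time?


HRT = V / Q
= 8003.91 / 279.17
= 28.6704 days

28.6704 days


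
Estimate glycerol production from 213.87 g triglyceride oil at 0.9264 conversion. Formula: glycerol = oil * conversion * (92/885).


glycerol = oil * conv * (92/885)
= 213.87 * 0.9264 * 92 / 885
= 20.5965 g

20.5965 g


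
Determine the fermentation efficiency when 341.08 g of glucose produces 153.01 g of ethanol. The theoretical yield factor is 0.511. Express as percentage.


Fermentation efficiency = (actual / (0.511 * glucose)) * 100
= (153.01 / (0.511 * 341.08)) * 100
= 87.7895%

87.7895%


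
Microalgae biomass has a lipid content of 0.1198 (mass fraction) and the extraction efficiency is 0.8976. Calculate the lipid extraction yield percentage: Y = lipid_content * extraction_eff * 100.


Y = lipid_content * extraction_eff * 100
= 0.1198 * 0.8976 * 100
= 10.7532%

10.7532%


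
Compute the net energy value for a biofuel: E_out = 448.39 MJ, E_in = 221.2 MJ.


NEV = E_out - E_in
= 448.39 - 221.2
= 227.1900 MJ

227.1900 MJ


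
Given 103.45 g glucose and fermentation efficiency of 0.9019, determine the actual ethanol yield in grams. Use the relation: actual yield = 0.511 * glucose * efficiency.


Actual ethanol: m = 0.511 * 103.45 * 0.9019
m = 47.6771 g

47.6771 g


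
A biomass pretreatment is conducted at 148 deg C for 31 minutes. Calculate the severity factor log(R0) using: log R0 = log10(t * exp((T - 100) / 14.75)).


logR0 = log10(t * exp((T - 100) / 14.75))
= log10(31 * exp((148 - 100) / 14.75))
= 2.9047

2.9047


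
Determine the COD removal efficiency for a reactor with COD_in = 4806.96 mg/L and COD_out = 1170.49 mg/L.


eta = (COD_in - COD_out) / COD_in * 100
= (4806.96 - 1170.49) / 4806.96 * 100
= 75.6501%

75.6501%


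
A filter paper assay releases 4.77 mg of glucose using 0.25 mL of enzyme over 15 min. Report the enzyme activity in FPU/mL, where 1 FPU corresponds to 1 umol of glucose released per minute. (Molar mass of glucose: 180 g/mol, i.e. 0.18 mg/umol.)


Activity = glucose_mg / (0.18 mg/umol * V_mL * t_min)
= 4.77 / (0.18 * 0.25 * 15)
= 7.0667 FPU/mL

7.0667 FPU/mL


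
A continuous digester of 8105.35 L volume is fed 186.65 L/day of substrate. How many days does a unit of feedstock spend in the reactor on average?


HRT = V / Q
= 8105.35 / 186.65
= 43.4254 days

43.4254 days


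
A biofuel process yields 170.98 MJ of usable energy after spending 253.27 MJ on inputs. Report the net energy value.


NEV = E_out - E_in
= 170.98 - 253.27
= -82.2900 MJ

-82.2900 MJ


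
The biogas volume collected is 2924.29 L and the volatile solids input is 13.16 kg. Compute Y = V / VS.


Y = V / VS
= 2924.29 / 13.16
= 222.2105 L/kg VS

222.2105 L/kg VS


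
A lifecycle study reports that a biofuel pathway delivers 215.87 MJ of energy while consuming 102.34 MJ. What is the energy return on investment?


EROI = E_out / E_in
= 215.87 / 102.34
= 2.1093

2.1093


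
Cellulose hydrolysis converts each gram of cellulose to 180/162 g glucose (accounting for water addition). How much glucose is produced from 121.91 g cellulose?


glucose = cellulose * 180/162
= 121.91 * 180/162
= 135.4556 g

135.4556 g


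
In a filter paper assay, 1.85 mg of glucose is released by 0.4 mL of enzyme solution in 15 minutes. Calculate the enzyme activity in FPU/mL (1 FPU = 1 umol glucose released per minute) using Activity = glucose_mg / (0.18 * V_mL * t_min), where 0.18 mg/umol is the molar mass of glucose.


Activity = glucose_mg / (0.18 mg/umol * V_mL * t_min)
= 1.85 / (0.18 * 0.4 * 15)
= 1.7130 FPU/mL

1.7130 FPU/mL


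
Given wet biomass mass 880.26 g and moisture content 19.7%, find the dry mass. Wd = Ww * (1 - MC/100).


Wd = Ww * (1 - MC/100)
= 880.26 * (1 - 19.7/100)
= 706.8488 g

706.8488 g


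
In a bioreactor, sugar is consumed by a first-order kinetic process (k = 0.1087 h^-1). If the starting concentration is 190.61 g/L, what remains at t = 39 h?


S = S0 * exp(-k * t)
S = 190.61 * exp(-0.1087 * 39)
S = 2.7482 g/L

2.7482 g/L


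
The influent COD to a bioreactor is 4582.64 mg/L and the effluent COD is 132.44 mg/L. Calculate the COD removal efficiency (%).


eta = (COD_in - COD_out) / COD_in * 100
= (4582.64 - 132.44) / 4582.64 * 100
= 97.1100%

97.1100%


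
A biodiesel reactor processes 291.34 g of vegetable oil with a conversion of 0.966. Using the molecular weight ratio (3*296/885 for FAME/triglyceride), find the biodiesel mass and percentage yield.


m_FAME = oil * conv * (3 * 296 / 885) = oil * conv * (888/885)
= 291.34 * 0.966 * 888 / 885
= 282.3885 g
Y = m_FAME / oil * 100 = conv * (888/885) * 100
= 0.966 * 888 / 885 * 100
= 96.93%

282.3885 g FAME; Y = 96.93%


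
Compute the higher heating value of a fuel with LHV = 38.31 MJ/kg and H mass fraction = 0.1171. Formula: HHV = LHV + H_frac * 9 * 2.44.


HHV = LHV + H_frac * 9 * 2.44
= 38.31 + 0.1171 * 9 * 2.44
= 40.8815 MJ/kg

40.8815 MJ/kg


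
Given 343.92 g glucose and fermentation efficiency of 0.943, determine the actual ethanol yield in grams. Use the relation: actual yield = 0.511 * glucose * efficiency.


Actual ethanol: m = 0.511 * 343.92 * 0.943
m = 165.7258 g

165.7258 g


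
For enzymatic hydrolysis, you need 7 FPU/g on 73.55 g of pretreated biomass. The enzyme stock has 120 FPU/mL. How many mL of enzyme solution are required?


V = dosage * m_sub / activity
V = 7 * 73.55 / 120
V = 4.2904 mL

4.2904 mL


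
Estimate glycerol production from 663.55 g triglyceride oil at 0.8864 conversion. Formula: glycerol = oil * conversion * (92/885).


glycerol = oil * conv * (92/885)
= 663.55 * 0.8864 * 92 / 885
= 61.1432 g

61.1432 g


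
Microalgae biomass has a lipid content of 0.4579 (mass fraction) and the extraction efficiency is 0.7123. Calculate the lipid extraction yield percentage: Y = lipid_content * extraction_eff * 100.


Y = lipid_content * extraction_eff * 100
= 0.4579 * 0.7123 * 100
= 32.6162%

32.6162%


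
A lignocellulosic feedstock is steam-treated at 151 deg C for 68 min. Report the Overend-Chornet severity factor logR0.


logR0 = log10(t * exp((T - 100) / 14.75))
= log10(68 * exp((151 - 100) / 14.75))
= 3.3341

3.3341


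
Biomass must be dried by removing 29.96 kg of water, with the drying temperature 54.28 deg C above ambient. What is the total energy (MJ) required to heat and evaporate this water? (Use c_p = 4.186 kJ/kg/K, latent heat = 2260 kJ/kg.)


E = m_water * (4.186 * dT + 2260) / 1000
= 29.96 * (4.186 * 54.28 + 2260) / 1000
= 74.5170 MJ

74.5170 MJ


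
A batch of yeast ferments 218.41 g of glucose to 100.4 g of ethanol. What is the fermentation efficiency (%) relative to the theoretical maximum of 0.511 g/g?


Fermentation efficiency = (actual / (0.511 * glucose)) * 100
= (100.4 / (0.511 * 218.41)) * 100
= 89.9581%

89.9581%


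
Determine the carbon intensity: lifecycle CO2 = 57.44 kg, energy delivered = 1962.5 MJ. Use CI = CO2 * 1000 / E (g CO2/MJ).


CI = CO2 * 1000 / E
= 57.44 * 1000 / 1962.5
= 29.2688 g CO2/MJ

29.2688 g CO2/MJ


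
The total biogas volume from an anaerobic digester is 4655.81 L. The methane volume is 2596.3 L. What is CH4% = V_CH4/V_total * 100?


CH4% = V_CH4 / V_total * 100
= 2596.3 / 4655.81 * 100
= 55.7647%

55.7647%


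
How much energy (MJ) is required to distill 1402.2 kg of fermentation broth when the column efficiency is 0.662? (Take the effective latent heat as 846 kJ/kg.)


E = m * 846 / (eta * 1000)
= 1402.2 * 846 / (0.662 * 1000)
= 1791.9353 MJ

1791.9353 MJ


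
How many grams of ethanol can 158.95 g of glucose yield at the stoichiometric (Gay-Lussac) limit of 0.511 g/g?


Theoretical ethanol yield: m_EtOH = 0.511 * m_glucose
m_EtOH = 0.511 * 158.95 = 81.2234 g

81.2234 g


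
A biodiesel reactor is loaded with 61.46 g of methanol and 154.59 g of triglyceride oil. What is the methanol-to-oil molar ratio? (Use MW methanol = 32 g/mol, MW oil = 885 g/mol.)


Molar ratio = n_MeOH / n_oil = (MeOH/32) / (oil/885) = (MeOH * 885) / (32 * oil)
= (61.46 * 885) / (32 * 154.59)
= 10.9952

10.9952


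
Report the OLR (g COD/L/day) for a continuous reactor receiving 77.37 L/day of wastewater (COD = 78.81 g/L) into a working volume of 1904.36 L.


OLR = Q * S / V
= 77.37 * 78.81 / 1904.36
= 3.2019 g/L/day

3.2019 g/L/day


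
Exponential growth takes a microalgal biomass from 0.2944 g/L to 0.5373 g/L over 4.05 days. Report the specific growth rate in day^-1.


mu = ln(X2/X1) / dt
= ln(0.5373/0.2944) / 4.05
= 0.1485 per day

0.1485 per day


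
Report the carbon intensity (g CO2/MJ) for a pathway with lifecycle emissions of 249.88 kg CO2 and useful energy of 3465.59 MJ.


CI = CO2 * 1000 / E
= 249.88 * 1000 / 3465.59
= 72.1032 g CO2/MJ

72.1032 g CO2/MJ


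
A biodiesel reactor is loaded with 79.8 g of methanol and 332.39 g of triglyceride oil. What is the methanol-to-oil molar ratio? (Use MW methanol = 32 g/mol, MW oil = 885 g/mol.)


Molar ratio = n_MeOH / n_oil = (MeOH/32) / (oil/885) = (MeOH * 885) / (32 * oil)
= (79.8 * 885) / (32 * 332.39)
= 6.6397

6.6397


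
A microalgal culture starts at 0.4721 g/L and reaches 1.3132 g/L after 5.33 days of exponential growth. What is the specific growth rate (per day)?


mu = ln(X2/X1) / dt
= ln(1.3132/0.4721) / 5.33
= 0.1919 per day

0.1919 per day


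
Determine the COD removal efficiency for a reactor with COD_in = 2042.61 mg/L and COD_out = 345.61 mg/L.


eta = (COD_in - COD_out) / COD_in * 100
= (2042.61 - 345.61) / 2042.61 * 100
= 83.0800%

83.0800%


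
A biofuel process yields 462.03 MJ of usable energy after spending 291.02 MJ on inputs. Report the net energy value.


NEV = E_out - E_in
= 462.03 - 291.02
= 171.0100 MJ

171.0100 MJ


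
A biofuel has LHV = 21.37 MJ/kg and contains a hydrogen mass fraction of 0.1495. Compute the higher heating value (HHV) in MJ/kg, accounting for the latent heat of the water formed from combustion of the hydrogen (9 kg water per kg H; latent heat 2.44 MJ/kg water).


HHV = LHV + H_frac * 9 * 2.44
= 21.37 + 0.1495 * 9 * 2.44
= 24.6530 MJ/kg

24.6530 MJ/kg


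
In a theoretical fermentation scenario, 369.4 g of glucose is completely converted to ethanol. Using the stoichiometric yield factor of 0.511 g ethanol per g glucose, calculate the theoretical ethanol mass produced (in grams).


Theoretical ethanol yield: m_EtOH = 0.511 * m_glucose
m_EtOH = 0.511 * 369.4 = 188.7634 g

188.7634 g


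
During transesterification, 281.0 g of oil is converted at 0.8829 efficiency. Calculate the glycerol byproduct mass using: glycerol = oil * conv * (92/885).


glycerol = oil * conv * (92/885)
= 281.0 * 0.8829 * 92 / 885
= 25.7907 g

25.7907 g


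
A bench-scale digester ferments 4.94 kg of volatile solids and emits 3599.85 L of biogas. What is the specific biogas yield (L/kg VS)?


Y = V / VS
= 3599.85 / 4.94
= 728.7146 L/kg VS

728.7146 L/kg VS


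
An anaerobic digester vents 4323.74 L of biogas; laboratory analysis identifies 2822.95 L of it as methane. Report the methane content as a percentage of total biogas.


CH4% = V_CH4 / V_total * 100
= 2822.95 / 4323.74 * 100
= 65.2895%

65.2895%


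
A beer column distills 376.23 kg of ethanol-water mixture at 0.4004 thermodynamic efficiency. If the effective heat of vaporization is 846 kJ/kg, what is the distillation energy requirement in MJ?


E = m * 846 / (eta * 1000)
= 376.23 * 846 / (0.4004 * 1000)
= 794.9315 MJ

794.9315 MJ


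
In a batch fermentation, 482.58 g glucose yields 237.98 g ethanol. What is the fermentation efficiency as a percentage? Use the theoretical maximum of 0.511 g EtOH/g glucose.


Fermentation efficiency = (actual / (0.511 * glucose)) * 100
= (237.98 / (0.511 * 482.58)) * 100
= 96.5051%

96.5051%


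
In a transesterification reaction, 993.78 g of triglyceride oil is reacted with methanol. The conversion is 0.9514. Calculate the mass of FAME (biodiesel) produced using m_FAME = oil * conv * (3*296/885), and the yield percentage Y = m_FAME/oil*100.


m_FAME = oil * conv * (3 * 296 / 885) = oil * conv * (888/885)
= 993.78 * 0.9514 * 888 / 885
= 948.6873 g
Y = m_FAME / oil * 100 = conv * (888/885) * 100
= 0.9514 * 888 / 885 * 100
= 95.46%

948.6873 g FAME; Y = 95.46%


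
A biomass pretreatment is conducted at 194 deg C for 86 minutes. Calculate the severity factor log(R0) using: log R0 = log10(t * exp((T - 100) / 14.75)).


logR0 = log10(t * exp((T - 100) / 14.75))
= log10(86 * exp((194 - 100) / 14.75))
= 4.7022

4.7022


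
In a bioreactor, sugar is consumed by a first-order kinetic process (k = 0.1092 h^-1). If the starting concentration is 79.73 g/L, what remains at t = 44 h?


S = S0 * exp(-k * t)
S = 79.73 * exp(-0.1092 * 44)
S = 0.6530 g/L

0.6530 g/L


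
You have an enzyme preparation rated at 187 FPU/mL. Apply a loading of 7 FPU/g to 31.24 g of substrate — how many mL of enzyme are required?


V = dosage * m_sub / activity
V = 7 * 31.24 / 187
V = 1.1694 mL

1.1694 mL


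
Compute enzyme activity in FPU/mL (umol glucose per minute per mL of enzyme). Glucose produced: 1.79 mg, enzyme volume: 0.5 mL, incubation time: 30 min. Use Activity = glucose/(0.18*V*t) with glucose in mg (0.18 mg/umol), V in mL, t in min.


Activity = glucose_mg / (0.18 mg/umol * V_mL * t_min)
= 1.79 / (0.18 * 0.5 * 30)
= 0.6630 FPU/mL

0.6630 FPU/mL


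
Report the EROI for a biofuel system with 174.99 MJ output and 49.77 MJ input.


EROI = E_out / E_in
= 174.99 / 49.77
= 3.5160

3.5160


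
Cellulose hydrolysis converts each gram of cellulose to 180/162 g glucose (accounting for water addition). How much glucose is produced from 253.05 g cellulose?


glucose = cellulose * 180/162
= 253.05 * 180/162
= 281.1667 g

281.1667 g


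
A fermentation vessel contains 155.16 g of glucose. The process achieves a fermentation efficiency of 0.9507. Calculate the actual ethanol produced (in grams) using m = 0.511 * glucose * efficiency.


Actual ethanol: m = 0.511 * 155.16 * 0.9507
m = 75.3779 g

75.3779 g


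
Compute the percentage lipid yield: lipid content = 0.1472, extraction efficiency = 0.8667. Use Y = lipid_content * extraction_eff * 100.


Y = lipid_content * extraction_eff * 100
= 0.1472 * 0.8667 * 100
= 12.7578%

12.7578%


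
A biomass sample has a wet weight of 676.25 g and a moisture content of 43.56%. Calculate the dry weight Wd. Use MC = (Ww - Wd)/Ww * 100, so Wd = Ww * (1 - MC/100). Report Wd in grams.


Wd = Ww * (1 - MC/100)
= 676.25 * (1 - 43.56/100)
= 381.6755 g

381.6755 g


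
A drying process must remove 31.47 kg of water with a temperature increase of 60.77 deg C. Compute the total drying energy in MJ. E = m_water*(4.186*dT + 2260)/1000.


E = m_water * (4.186 * dT + 2260) / 1000
= 31.47 * (4.186 * 60.77 + 2260) / 1000
= 79.1276 MJ

79.1276 MJ


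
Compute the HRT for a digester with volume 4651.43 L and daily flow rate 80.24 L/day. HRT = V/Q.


HRT = V / Q
= 4651.43 / 80.24
= 57.9690 days

57.9690 days


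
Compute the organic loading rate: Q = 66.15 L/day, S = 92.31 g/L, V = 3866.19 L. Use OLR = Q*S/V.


OLR = Q * S / V
= 66.15 * 92.31 / 3866.19
= 1.5794 g/L/day

1.5794 g/L/day


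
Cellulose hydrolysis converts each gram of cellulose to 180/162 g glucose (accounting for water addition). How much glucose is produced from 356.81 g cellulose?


glucose = cellulose * 180/162
= 356.81 * 180/162
= 396.4556 g

396.4556 g


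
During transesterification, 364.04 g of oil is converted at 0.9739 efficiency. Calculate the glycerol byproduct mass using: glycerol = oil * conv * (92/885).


glycerol = oil * conv * (92/885)
= 364.04 * 0.9739 * 92 / 885
= 36.8560 g

36.8560 g


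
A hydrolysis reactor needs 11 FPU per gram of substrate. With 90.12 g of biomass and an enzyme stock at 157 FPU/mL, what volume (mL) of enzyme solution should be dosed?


V = dosage * m_sub / activity
V = 11 * 90.12 / 157
V = 6.3141 mL

6.3141 mL


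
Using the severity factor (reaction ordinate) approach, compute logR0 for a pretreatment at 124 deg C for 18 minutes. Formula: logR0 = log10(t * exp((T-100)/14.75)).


logR0 = log10(t * exp((T - 100) / 14.75))
= log10(18 * exp((124 - 100) / 14.75))
= 1.9619

1.9619


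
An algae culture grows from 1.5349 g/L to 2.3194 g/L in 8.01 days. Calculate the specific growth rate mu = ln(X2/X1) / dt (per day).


mu = ln(X2/X1) / dt
= ln(2.3194/1.5349) / 8.01
= 0.0515 per day

0.0515 per day


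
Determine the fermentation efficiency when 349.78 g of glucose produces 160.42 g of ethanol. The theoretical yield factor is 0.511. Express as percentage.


Fermentation efficiency = (actual / (0.511 * glucose)) * 100
= (160.42 / (0.511 * 349.78)) * 100
= 89.7517%

89.7517%


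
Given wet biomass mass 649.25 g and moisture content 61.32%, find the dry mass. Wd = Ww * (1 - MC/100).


Wd = Ww * (1 - MC/100)
= 649.25 * (1 - 61.32/100)
= 251.1299 g

251.1299 g


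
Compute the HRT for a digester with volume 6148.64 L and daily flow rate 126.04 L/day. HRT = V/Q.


HRT = V / Q
= 6148.64 / 126.04
= 48.7832 days

48.7832 days


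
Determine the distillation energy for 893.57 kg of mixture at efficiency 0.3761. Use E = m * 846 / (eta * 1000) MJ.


E = m * 846 / (eta * 1000)
= 893.57 * 846 / (0.3761 * 1000)
= 2009.9979 MJ

2009.9979 MJ


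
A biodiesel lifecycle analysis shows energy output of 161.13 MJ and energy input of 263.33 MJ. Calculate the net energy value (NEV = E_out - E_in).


NEV = E_out - E_in
= 161.13 - 263.33
= -102.2000 MJ

-102.2000 MJ


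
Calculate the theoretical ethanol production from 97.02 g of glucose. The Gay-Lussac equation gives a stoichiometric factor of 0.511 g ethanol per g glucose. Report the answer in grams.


Theoretical ethanol yield: m_EtOH = 0.511 * m_glucose
m_EtOH = 0.511 * 97.02 = 49.5772 g

49.5772 g
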